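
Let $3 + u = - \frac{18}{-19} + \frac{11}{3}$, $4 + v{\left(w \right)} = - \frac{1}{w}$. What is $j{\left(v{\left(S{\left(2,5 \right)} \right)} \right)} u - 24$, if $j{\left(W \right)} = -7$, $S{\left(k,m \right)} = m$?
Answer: $- \frac{2012}{57} \approx -35.298$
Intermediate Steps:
$v{\left(w \right)} = -4 - \frac{1}{w}$
$u = \frac{92}{57}$ ($u = -3 + \left(- \frac{18}{-19} + \frac{11}{3}\right) = -3 + \left(\left(-18\right) \left(- \frac{1}{19}\right) + 11 \cdot \frac{1}{3}\right) = -3 + \left(\frac{18}{19} + \frac{11}{3}\right) = -3 + \frac{263}{57} = \frac{92}{57} \approx 1.614$)
$j{\left(v{\left(S{\left(2,5 \right)} \right)} \right)} u - 24 = \left(-7\right) \frac{92}{57} - 24 = - \frac{644}{57} - 24 = - \frac{2012}{57}$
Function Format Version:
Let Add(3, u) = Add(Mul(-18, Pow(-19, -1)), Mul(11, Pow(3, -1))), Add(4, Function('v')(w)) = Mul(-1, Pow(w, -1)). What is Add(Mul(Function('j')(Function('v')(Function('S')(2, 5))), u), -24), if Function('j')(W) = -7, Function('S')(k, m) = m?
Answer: Rational(-2012, 57) ≈ -35.298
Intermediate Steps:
Function('v')(w) = Add(-4, Mul(-1, Pow(w, -1)))
u = Rational(92, 57) (u = Add(-3, Add(Mul(-18, Pow(-19, -1)), Mul(11, Pow(3, -1)))) = Add(-3, Add(Mul(-18, Rational(-1, 19)), Mul(11, Rational(1, 3)))) = Add(-3, Add(Rational(18, 19), Rational(11, 3))) = Add(-3, Rational(263, 57)) = Rational(92, 57) ≈ 1.6140)
Add(Mul(Function('j')(Function('v')(Function('S')(2, 5))), u), -24) = Add(Mul(-7, Rational(92, 57)), -24) = Add(Rational(-644, 57), -24) = Rational(-2012, 57)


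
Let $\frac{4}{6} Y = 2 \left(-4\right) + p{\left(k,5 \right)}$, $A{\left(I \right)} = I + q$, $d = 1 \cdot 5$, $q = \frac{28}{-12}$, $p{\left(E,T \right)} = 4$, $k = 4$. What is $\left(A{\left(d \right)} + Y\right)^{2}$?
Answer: $\frac{100}{9} \approx 11.111$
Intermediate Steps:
$q = - \frac{7}{3}$ ($q = 28 \left(- \frac{1}{12}\right) = - \frac{7}{3} \approx -2.3333$)
$d = 5$
$A{\left(I \right)} = - \frac{7}{3} + I$ ($A{\left(I \right)} = I - \frac{7}{3} = - \frac{7}{3} + I$)
$Y = -6$ ($Y = \frac{3 \left(2 \left(-4\right) + 4\right)}{2} = \frac{3 \left(-8 + 4\right)}{2} = \frac{3}{2} \left(-4\right) = -6$)
$\left(A{\left(d \right)} + Y\right)^{2} = \left(\left(- \frac{7}{3} + 5\right) - 6\right)^{2} = \left(\frac{8}{3} - 6\right)^{2} = \left(- \frac{10}{3}\right)^{2} = \frac{100}{9}$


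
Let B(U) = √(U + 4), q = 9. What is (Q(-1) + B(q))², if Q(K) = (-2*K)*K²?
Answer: (2 + √13)² ≈ 31.422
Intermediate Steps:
B(U) = √(4 + U)
Q(K) = -2*K³
(Q(-1) + B(q))² = (-2*(-1)³ + √(4 + 9))² = (-2*(-1) + √13)² = (2 + √13)²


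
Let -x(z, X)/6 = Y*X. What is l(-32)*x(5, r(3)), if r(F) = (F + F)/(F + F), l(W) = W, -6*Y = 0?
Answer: 0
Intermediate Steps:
Y = 0 (Y = -⅙*0 = 0)
r(F) = 1 (r(F) = (2*F)/((2*F)) = (2*F)*(1/(2*F)) = 1)
x(z, X) = 0 (x(z, X) = -0*X = -6*0 = 0)
l(-32)*x(5, r(3)) = -32*0 = 0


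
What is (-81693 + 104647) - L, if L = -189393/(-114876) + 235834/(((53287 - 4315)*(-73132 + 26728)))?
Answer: 83219912030192341/3625768465704 ≈ 22952.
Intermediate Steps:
L = 5977331577275/3625768465704 (L = -189393*(-1/114876) + 235834/((48972*(-46404))) = 63131/38292 + 235834/(-2272496688) = 63131/38292 + 235834*(-1/2272496688) = 63131/38292 - 117917/1136248344 = 5977331577275/3625768465704 ≈ 1.6486)
(-81693 + 104647) - L = (-81693 + 104647) - 1*5977331577275/3625768465704 = 22954 - 5977331577275/3625768465704 = 83219912030192341/3625768465704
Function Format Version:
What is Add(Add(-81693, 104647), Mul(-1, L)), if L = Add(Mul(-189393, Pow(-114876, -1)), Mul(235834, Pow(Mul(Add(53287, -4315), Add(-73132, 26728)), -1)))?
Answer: Rational(83219912030192341, 3625768465704) ≈ 22952.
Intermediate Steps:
L = Rational(5977331577275, 3625768465704) (L = Add(Mul(-189393, Rational(-1, 114876)), Mul(235834, Pow(Mul(48972, -46404), -1))) = Add(Rational(63131, 38292), Mul(235834, Pow(-2272496688, -1))) = Add(Rational(63131, 38292), Mul(235834, Rational(-1, 2272496688))) = Add(Rational(63131, 38292), Rational(-117917, 1136248344)) = Rational(5977331577275, 3625768465704) ≈ 1.6486)
Add(Add(-81693, 104647), Mul(-1, L)) = Add(Add(-81693, 104647), Mul(-1, Rational(5977331577275, 3625768465704))) = Add(22954, Rational(-5977331577275, 3625768465704)) = Rational(83219912030192341, 3625768465704)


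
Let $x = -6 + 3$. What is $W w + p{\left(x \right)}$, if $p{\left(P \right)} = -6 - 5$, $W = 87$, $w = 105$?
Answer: $9124$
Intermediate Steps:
$x = -3$
$p{\left(P \right)} = -11$ ($p{\left(P \right)} = -6 - 5 = -11$)
$W w + p{\left(x \right)} = 87 \cdot 105 - 11 = 9135 - 11 = 9124$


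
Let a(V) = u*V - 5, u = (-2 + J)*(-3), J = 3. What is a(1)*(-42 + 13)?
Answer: 232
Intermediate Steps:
u = -3 (u = (-2 + 3)*(-3) = 1*(-3) = -3)
a(V) = -5 - 3*V (a(V) = -3*V - 5 = -5 - 3*V)
a(1)*(-42 + 13) = (-5 - 3*1)*(-42 + 13) = (-5 - 3)*(-29) = -8*(-29) = 232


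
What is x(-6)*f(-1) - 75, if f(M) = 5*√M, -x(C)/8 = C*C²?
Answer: -75 + 8640*I ≈ -75.0 + 8640.0*I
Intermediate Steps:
x(C) = -8*C³ (x(C) = -8*C*C² = -8*C³)
x(-6)*f(-1) - 75 = (-8*(-6)³)*(5*√(-1)) - 75 = (-8*(-216))*(5*I) - 75 = 1728*(5*I) - 75 = 8640*I - 75 = -75 + 8640*I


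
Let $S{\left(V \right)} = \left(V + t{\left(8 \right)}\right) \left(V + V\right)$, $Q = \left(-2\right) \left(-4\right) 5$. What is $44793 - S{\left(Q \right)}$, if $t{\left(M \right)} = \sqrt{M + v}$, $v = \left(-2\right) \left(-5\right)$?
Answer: $41593 - 240 \sqrt{2} \approx 41254.0$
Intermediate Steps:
$v = 10$
$Q = 40$ ($Q = 8 \cdot 5 = 40$)
$t{\left(M \right)} = \sqrt{10 + M}$ ($t{\left(M \right)} = \sqrt{M + 10} = \sqrt{10 + M}$)
$S{\left(V \right)} = 2 V \left(V + 3 \sqrt{2}\right)$ ($S{\left(V \right)} = \left(V + \sqrt{10 + 8}\right) \left(V + V\right) = \left(V + \sqrt{18}\right) 2 V = \left(V + 3 \sqrt{2}\right) 2 V = 2 V \left(V + 3 \sqrt{2}\right)$)
$44793 - S{\left(Q \right)} = 44793 - 2 \cdot 40 \left(40 + 3 \sqrt{2}\right) = 44793 - \left(3200 + 240 \sqrt{2}\right) = 41593 - 240 \sqrt{2}$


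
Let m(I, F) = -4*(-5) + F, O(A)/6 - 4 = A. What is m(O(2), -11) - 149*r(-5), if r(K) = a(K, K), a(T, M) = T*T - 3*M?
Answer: -5951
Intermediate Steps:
a(T, M) = T² - 3*M
O(A) = 24 + 6*A
r(K) = K² - 3*K
m(I, F) = 20 + F
m(O(2), -11) - 149*r(-5) = (20 - 11) - (-745)*(-3 - 5) = 9 - (-745)*(-8) = 9 - 149*40 = 9 - 5960 = -5951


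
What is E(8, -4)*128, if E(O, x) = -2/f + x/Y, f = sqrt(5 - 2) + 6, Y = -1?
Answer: 5120/11 + 256*sqrt(3)/33 ≈ 478.89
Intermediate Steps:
f = 6 + sqrt(3) (f = sqrt(3) + 6 = 6 + sqrt(3) ≈ 7.7320)
E(O, x) = -x - 2/(6 + sqrt(3)) (E(O, x) = -2/(6 + sqrt(3)) + x/(-1) = -2/(6 + sqrt(3)) + x*(-1) = -2/(6 + sqrt(3)) - x = -x - 2/(6 + sqrt(3)))
E(8, -4)*128 = (-4/11 - 1*(-4) + 2*sqrt(3)/33)*128 = (-4/11 + 4 + 2*sqrt(3)/33)*128 = (40/11 + 2*sqrt(3)/33)*128 = 5120/11 + 256*sqrt(3)/33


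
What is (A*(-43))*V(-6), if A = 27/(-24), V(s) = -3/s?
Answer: 387/16 ≈ 24.188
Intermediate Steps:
A = -9/8 (A = 27*(-1/24) = -9/8 ≈ -1.1250)
(A*(-43))*V(-6) = (-9/8*(-43))*(-3/(-6)) = 387*(-3*(-⅙))/8 = (387/8)*(½) = 387/16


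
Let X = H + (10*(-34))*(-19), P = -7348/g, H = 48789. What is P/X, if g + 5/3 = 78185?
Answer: -11022/6479326475 ≈ -1.7011e-6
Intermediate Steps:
g = 234550/3 (g = -5/3 + 78185 = 234550/3 ≈ 78183.)
P = -11022/117275 (P = -7348/234550/3 = -7348*3/234550 = -11022/117275 ≈ -0.093984)
X = 55249 (X = 48789 + (10*(-34))*(-19) = 48789 - 340*(-19) = 48789 + 6460 = 55249)
P/X = -11022/117275/55249 = -11022/117275*1/55249 = -11022/6479326475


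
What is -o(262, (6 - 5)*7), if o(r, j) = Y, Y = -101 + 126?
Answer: -25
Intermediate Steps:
Y = 25
o(r, j) = 25
-o(262, (6 - 5)*7) = -1*25 = -25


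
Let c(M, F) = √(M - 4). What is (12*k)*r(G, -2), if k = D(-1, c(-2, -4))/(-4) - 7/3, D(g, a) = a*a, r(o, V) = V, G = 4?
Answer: 20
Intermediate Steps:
c(M, F) = √(-4 + M)
D(g, a) = a²
k = -⅚ (k = (√(-4 - 2))²/(-4) - 7/3 = (√(-6))²*(-¼) - 7*⅓ = (I*√6)²*(-¼) - 7/3 = -6*(-¼) - 7/3 = 3/2 - 7/3 = -⅚ ≈ -0.83333)
(12*k)*r(G, -2) = (12*(-⅚))*(-2) = -10*(-2) = 20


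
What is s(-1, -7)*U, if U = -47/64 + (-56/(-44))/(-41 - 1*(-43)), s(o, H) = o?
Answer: 69/704 ≈ 0.098011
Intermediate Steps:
U = -69/704 (U = -47*1/64 + (-56*(-1/44))/(-41 + 43) = -47/64 + (14/11)/2 = -47/64 + (14/11)*(1/2) = -47/64 + 7/11 = -69/704 ≈ -0.098011)
s(-1, -7)*U = -1*(-69/704) = 69/704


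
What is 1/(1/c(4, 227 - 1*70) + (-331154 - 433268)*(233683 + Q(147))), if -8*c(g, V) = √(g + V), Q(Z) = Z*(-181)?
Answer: -3185655682699/504268428755897230704320 + √161/504268428755897230704320 ≈ -6.3174e-12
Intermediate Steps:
Q(Z) = -181*Z
c(g, V) = -√(V + g)/8 (c(g, V) = -√(g + V)/8 = -√(V + g)/8)
1/(1/c(4, 227 - 1*70) + (-331154 - 433268)*(233683 + Q(147))) = 1/(1/(-√((227 - 1*70) + 4)/8) + (-331154 - 433268)*(233683 - 181*147)) = 1/(1/(-√((227 - 70) + 4)/8) - 764422*(233683 - 26607)) = 1/(1/(-√(157 + 4)/8) - 764422*207076) = 1/(1/(-√161/8) - 158293450072) = 1/(-8*√161/161 - 158293450072) = 1/(-158293450072 - 8*√161/161)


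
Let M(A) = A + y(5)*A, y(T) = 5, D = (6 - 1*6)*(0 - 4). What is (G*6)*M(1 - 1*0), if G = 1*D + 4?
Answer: 144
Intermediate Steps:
D = 0 (D = (6 - 6)*(-4) = 0*(-4) = 0)
M(A) = 6*A (M(A) = A + 5*A = 6*A)
G = 4 (G = 1*0 + 4 = 0 + 4 = 4)
(G*6)*M(1 - 1*0) = (4*6)*(6*(1 - 1*0)) = 24*(6*(1 + 0)) = 24*(6*1) = 24*6 = 144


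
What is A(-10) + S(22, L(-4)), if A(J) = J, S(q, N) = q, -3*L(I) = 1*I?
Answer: 12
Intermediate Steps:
L(I) = -I/3
A(-10) + S(22, L(-4)) = -10 + 22 = 12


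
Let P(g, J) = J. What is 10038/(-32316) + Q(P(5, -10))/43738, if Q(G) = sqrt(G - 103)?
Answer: -1673/5386 + I*sqrt(113)/43738 ≈ -0.31062 + 0.00024304*I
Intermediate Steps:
Q(G) = sqrt(-103 + G)
10038/(-32316) + Q(P(5, -10))/43738 = 10038/(-32316) + sqrt(-103 - 10)/43738 = 10038*(-1/32316) + sqrt(-113)*(1/43738) = -1673/5386 + (I*sqrt(113))*(1/43738) = -1673/5386 + I*sqrt(113)/43738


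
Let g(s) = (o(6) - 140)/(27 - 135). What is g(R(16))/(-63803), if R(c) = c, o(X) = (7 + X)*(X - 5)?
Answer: -127/6890724 ≈ -1.8431e-5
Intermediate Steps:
o(X) = (-5 + X)*(7 + X) (o(X) = (7 + X)*(-5 + X) = (-5 + X)*(7 + X))
g(s) = 127/108 (g(s) = ((-35 + 6² + 2*6) - 140)/(27 - 135) = ((-35 + 36 + 12) - 140)/(-108) = (13 - 140)*(-1/108) = -127*(-1/108) = 127/108)
g(R(16))/(-63803) = (127/108)/(-63803) = (127/108)*(-1/63803) = -127/6890724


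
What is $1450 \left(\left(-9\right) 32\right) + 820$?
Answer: $-416780$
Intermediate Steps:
$1450 \left(\left(-9\right) 32\right) + 820 = 1450 \left(-288\right) + 820 = -417600 + 820 = -416780$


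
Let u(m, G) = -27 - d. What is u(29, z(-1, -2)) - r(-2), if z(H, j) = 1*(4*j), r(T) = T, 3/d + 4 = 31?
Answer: -226/9 ≈ -25.111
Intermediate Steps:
d = ⅑ (d = 3/(-4 + 31) = 3/27 = 3*(1/27) = ⅑ ≈ 0.11111)
z(H, j) = 4*j
u(m, G) = -244/9 (u(m, G) = -27 - 1*⅑ = -27 - ⅑ = -244/9)
u(29, z(-1, -2)) - r(-2) = -244/9 - 1*(-2) = -244/9 + 2 = -226/9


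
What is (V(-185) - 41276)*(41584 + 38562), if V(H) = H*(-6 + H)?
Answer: -476147386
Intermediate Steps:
(V(-185) - 41276)*(41584 + 38562) = (-185*(-6 - 185) - 41276)*(41584 + 38562) = (-185*(-191) - 41276)*80146 = (35335 - 41276)*80146 = -5941*80146 = -476147386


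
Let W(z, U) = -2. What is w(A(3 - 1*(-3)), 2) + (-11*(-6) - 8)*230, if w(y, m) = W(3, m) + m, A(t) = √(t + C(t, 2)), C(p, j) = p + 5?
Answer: 13340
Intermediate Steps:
C(p, j) = 5 + p
A(t) = √(5 + 2*t) (A(t) = √(t + (5 + t)) = √(5 + 2*t))
w(y, m) = -2 + m
w(A(3 - 1*(-3)), 2) + (-11*(-6) - 8)*230 = (-2 + 2) + (-11*(-6) - 8)*230 = 0 + (66 - 8)*230 = 0 + 58*230 = 0 + 13340 = 13340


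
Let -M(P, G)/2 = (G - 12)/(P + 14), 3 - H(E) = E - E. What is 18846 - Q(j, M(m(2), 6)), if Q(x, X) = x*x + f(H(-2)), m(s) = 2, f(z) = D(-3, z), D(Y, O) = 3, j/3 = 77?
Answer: -34518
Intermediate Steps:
j = 231 (j = 3*77 = 231)
H(E) = 3 (H(E) = 3 - (E - E) = 3 - 1*0 = 3 + 0 = 3)
f(z) = 3
M(P, G) = -2*(-12 + G)/(14 + P) (M(P, G) = -2*(G - 12)/(P + 14) = -2*(-12 + G)/(14 + P))
Q(x, X) = 3 + x² (Q(x, X) = x*x + 3 = x² + 3 = 3 + x²)
18846 - Q(j, M(m(2), 6)) = 18846 - (3 + 231²) = 18846 - (3 + 53361) = 18846 - 1*53364 = 18846 - 53364 = -34518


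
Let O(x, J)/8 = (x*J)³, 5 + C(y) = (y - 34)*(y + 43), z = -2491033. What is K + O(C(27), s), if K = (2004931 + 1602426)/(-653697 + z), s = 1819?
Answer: -18364835591496944659537357/3144730 ≈ -5.8399e+18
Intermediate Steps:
K = -3607357/3144730 (K = (2004931 + 1602426)/(-653697 - 2491033) = 3607357/(-3144730) = 3607357*(-1/3144730) = -3607357/3144730 ≈ -1.1471)
C(y) = -5 + (-34 + y)*(43 + y) (C(y) = -5 + (y - 34)*(y + 43) = -5 + (-34 + y)*(43 + y))
O(x, J) = 8*J³*x³ (O(x, J) = 8*(x*J)³ = 8*(J*x)³ = 8*(J³*x³) = 8*J³*x³)
K + O(C(27), s) = -3607357/3144730 + 8*1819³*(-1467 + 27² + 9*27)³ = -3607357/3144730 + 8*6018636259*(-1467 + 729 + 243)³ = -3607357/3144730 + 8*6018636259*(-495)³ = -3607357/3144730 + 8*6018636259*(-121287375) = -3607357/3144730 - 5839876743471441000 = -18364835591496944659537357/3144730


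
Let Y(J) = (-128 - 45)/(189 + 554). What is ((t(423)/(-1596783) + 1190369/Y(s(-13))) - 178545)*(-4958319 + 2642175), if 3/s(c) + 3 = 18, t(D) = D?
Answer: 1128415550844714544560/92081153 ≈ 1.2255e+13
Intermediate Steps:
s(c) = 1/5 (s(c) = 3/(-3 + 18) = 3/15 = 3*(1/15) = 1/5)
Y(J) = -173/743
((t(423)/(-1596783) + 1190369/Y(s(-13))) - 178545)*(-4958319 + 2642175) = ((423/(-1596783) + 1190369/(-173/743)) - 178545)*(-4958319 + 2642175) = ((423*(-1/1596783) + 1190369*(-743/173)) - 178545)*(-2316144) = ((-141/532261 - 884444167/173) - 178545)*(-2316144) = (-470755136795980/92081153 - 178545)*(-2316144) = -487195766258365/92081153*(-2316144) = 1128415550844714544560/92081153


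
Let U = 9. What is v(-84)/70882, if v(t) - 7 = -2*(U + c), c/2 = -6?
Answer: 13/70882 ≈ 0.00018340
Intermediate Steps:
c = -12 (c = 2*(-6) = -12)
v(t) = 13 (v(t) = 7 - 2*(9 - 12) = 7 - 2*(-3) = 7 + 6 = 13)
v(-84)/70882 = 13/70882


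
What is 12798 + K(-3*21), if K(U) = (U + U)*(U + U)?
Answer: 28674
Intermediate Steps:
K(U) = 4*U**2 (K(U) = (2*U)*(2*U) = 4*U**2)
12798 + K(-3*21) = 12798 + 4*(-3*21)**2 = 12798 + 4*(-63)**2 = 12798 + 4*3969 = 12798 + 15876 = 28674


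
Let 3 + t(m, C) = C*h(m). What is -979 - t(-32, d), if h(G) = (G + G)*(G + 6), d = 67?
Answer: -112464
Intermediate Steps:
h(G) = 2*G*(6 + G) (h(G) = (2*G)*(6 + G) = 2*G*(6 + G))
t(m, C) = -3 + 2*C*m*(6 + m) (t(m, C) = -3 + C*(2*m*(6 + m)) = -3 + 2*C*m*(6 + m))
-979 - t(-32, d) = -979 - (-3 + 2*67*(-32)*(6 - 32)) = -979 - (-3 + 2*67*(-32)*(-26)) = -979 - (-3 + 111488) = -979 - 1*111485 = -979 - 111485 = -112464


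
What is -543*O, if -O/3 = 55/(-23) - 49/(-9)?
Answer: 114392/23 ≈ 4973.6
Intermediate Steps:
O = -632/69 (O = -3*(55/(-23) - 49/(-9)) = -3*(55*(-1/23) - 49*(-⅑)) = -3*(-55/23 + 49/9) = -3*632/207 = -632/69 ≈ -9.1594)
-543*O = -543*(-632/69) = 114392/23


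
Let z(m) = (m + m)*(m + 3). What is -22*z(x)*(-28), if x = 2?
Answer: 12320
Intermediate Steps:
z(m) = 2*m*(3 + m) (z(m) = (2*m)*(3 + m) = 2*m*(3 + m))
-22*z(x)*(-28) = -44*2*(3 + 2)*(-28) = -44*2*5*(-28) = -22*20*(-28) = -440*(-28) = 12320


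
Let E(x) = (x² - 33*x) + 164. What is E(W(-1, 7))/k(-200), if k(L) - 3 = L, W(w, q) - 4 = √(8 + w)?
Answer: -55/197 + 25*√7/197 ≈ 0.056567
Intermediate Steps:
W(w, q) = 4 + √(8 + w)
E(x) = 164 + x² - 33*x
k(L) = 3 + L
E(W(-1, 7))/k(-200) = (164 + (4 + √(8 - 1))² - 33*(4 + √(8 - 1)))/(3 - 200) = (164 + (4 + √7)² - 33*(4 + √7))/(-197) = (164 + (4 + √7)² + (-132 - 33*√7))*(-1/197) = (32 + (4 + √7)² - 33*√7)*(-1/197) = -32/197 - (4 + √7)²/197 + 33*√7/197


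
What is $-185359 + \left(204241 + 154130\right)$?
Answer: $173012$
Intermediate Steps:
$-185359 + \left(204241 + 154130\right) = -185359 + 358371 = 173012$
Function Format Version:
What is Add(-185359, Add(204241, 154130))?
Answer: 173012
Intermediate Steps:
Add(-185359, Add(204241, 154130)) = Add(-185359, 358371) = 173012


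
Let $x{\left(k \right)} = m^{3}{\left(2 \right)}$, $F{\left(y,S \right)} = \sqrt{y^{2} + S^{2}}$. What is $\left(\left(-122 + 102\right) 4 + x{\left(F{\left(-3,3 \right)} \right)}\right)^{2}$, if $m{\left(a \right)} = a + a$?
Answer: $256$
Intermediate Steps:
$m{\left(a \right)} = 2 a$
$F{\left(y,S \right)} = \sqrt{S^{2} + y^{2}}$
$x{\left(k \right)} = 64$ ($x{\left(k \right)} = \left(2 \cdot 2\right)^{3} = 4^{3} = 64$)
$\left(\left(-122 + 102\right) 4 + x{\left(F{\left(-3,3 \right)} \right)}\right)^{2} = \left(\left(-122 + 102\right) 4 + 64\right)^{2} = \left(\left(-20\right) 4 + 64\right)^{2} = \left(-80 + 64\right)^{2} = \left(-16\right)^{2} = 256$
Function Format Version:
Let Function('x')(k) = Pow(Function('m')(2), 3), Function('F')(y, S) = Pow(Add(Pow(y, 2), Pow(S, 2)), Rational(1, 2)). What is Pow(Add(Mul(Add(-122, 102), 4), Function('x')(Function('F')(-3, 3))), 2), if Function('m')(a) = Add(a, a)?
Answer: 256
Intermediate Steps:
Function('m')(a) = Mul(2, a)
Function('F')(y, S) = Pow(Add(Pow(S, 2), Pow(y, 2)), Rational(1, 2))
Function('x')(k) = 64 (Function('x')(k) = Pow(Mul(2, 2), 3) = Pow(4, 3) = 64)
Pow(Add(Mul(Add(-122, 102), 4), Function('x')(Function('F')(-3, 3))), 2) = Pow(Add(Mul(Add(-122, 102), 4), 64), 2) = Pow(Add(Mul(-20, 4), 64), 2) = Pow(Add(-80, 64), 2) = Pow(-16, 2) = 256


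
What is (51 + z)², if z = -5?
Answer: 2116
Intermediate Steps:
(51 + z)² = (51 - 5)² = 46² = 2116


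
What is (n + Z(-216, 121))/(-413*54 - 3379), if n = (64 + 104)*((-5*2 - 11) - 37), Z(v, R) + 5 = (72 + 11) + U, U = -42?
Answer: 9708/25681 ≈ 0.37802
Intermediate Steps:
Z(v, R) = 36 (Z(v, R) = -5 + ((72 + 11) - 42) = -5 + (83 - 42) = -5 + 41 = 36)
n = -9744 (n = 168*((-10 - 11) - 37) = 168*(-21 - 37) = 168*(-58) = -9744)
(n + Z(-216, 121))/(-413*54 - 3379) = (-9744 + 36)/(-413*54 - 3379) = -9708/(-22302 - 3379) = -9708/(-25681) = -9708*(-1/25681) = 9708/25681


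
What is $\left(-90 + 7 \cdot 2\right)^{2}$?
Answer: $5776$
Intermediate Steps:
$\left(-90 + 7 \cdot 2\right)^{2} = \left(-90 + 14\right)^{2} = \left(-76\right)^{2} = 5776$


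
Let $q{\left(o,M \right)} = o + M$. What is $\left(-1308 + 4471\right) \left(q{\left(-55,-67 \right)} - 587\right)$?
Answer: $-2242567$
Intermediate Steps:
$q{\left(o,M \right)} = M + o$
$\left(-1308 + 4471\right) \left(q{\left(-55,-67 \right)} - 587\right) = \left(-1308 + 4471\right) \left(\left(-67 - 55\right) - 587\right) = 3163 \left(-122 - 587\right) = 3163 \left(-709\right) = -2242567$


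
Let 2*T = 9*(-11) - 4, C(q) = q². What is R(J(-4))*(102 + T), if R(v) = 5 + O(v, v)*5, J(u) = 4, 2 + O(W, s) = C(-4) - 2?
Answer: 6565/2 ≈ 3282.5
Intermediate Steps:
O(W, s) = 12 (O(W, s) = -2 + ((-4)² - 2) = -2 + (16 - 2) = -2 + 14 = 12)
R(v) = 65 (R(v) = 5 + 12*5 = 5 + 60 = 65)
T = -103/2 (T = (9*(-11) - 4)/2 = (-99 - 4)/2 = (½)*(-103) = -103/2 ≈ -51.500)
R(J(-4))*(102 + T) = 65*(102 - 103/2) = 65*(101/2) = 6565/2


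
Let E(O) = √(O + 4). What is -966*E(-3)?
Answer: -966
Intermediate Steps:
E(O) = √(4 + O)
-966*E(-3) = -966*√(4 - 3) = -966*√1 = -966*1 = -966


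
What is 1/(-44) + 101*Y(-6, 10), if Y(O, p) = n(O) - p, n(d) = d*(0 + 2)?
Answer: -97769/44 ≈ -2222.0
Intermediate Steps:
n(d) = 2*d (n(d) = d*2 = 2*d)
Y(O, p) = -p + 2*O (Y(O, p) = 2*O - p = -p + 2*O)
1/(-44) + 101*Y(-6, 10) = 1/(-44) + 101*(-1*10 + 2*(-6)) = -1/44 + 101*(-10 - 12) = -1/44 + 101*(-22) = -1/44 - 2222 = -97769/44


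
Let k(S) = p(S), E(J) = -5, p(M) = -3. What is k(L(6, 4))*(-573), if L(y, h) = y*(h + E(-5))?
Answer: 1719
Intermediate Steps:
L(y, h) = y*(-5 + h) (L(y, h) = y*(h - 5) = y*(-5 + h))
k(S) = -3
k(L(6, 4))*(-573) = -3*(-573) = 1719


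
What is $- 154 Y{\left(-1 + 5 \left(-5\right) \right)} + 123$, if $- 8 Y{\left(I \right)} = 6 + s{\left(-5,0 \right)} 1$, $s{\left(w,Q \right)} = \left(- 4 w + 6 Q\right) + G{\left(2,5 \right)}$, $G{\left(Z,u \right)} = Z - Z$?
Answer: $\frac{1247}{2} \approx 623.5$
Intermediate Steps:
$G{\left(Z,u \right)} = 0$
$s{\left(w,Q \right)} = - 4 w + 6 Q$ ($s{\left(w,Q \right)} = \left(- 4 w + 6 Q\right) + 0 = - 4 w + 6 Q$)
$Y{\left(I \right)} = - \frac{13}{4}$ ($Y{\left(I \right)} = - \frac{6 + \left(\left(-4\right) \left(-5\right) + 6 \cdot 0\right) 1}{8} = - \frac{6 + \left(20 + 0\right) 1}{8} = - \frac{6 + 20 \cdot 1}{8} = - \frac{6 + 20}{8} = \left(- \frac{1}{8}\right) 26 = - \frac{13}{4}$)
$- 154 Y{\left(-1 + 5 \left(-5\right) \right)} + 123 = \left(-154\right) \left(- \frac{13}{4}\right) + 123 = \frac{1001}{2} + 123 = \frac{1247}{2}$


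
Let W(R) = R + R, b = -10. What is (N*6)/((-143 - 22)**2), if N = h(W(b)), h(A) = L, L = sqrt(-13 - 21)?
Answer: 2*I*sqrt(34)/9075 ≈ 0.0012851*I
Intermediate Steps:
W(R) = 2*R
L = I*sqrt(34) (L = sqrt(-34) = I*sqrt(34) ≈ 5.8309*I)
h(A) = I*sqrt(34)
N = I*sqrt(34) ≈ 5.8309*I
(N*6)/((-143 - 22)**2) = ((I*sqrt(34))*6)/((-143 - 22)**2) = (6*I*sqrt(34))/((-165)**2) = (6*I*sqrt(34))/27225 = (6*I*sqrt(34))*(1/27225) = 2*I*sqrt(34)/9075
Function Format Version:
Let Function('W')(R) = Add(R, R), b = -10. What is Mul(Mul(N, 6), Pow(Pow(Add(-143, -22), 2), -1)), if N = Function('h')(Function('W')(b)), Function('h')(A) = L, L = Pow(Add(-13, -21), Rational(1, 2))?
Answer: Mul(Rational(2, 9075), I, Pow(34, Rational(1, 2))) ≈ Mul(0.0012851, I)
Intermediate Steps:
Function('W')(R) = Mul(2, R)
L = Mul(I, Pow(34, Rational(1, 2))) (L = Pow(-34, Rational(1, 2)) = Mul(I, Pow(34, Rational(1, 2))) ≈ Mul(5.8309, I))
Function('h')(A) = Mul(I, Pow(34, Rational(1, 2)))
N = Mul(I, Pow(34, Rational(1, 2))) ≈ Mul(5.8309, I)
Mul(Mul(N, 6), Pow(Pow(Add(-143, -22), 2), -1)) = Mul(Mul(Mul(I, Pow(34, Rational(1, 2))), 6), Pow(Pow(Add(-143, -22), 2), -1)) = Mul(Mul(6, I, Pow(34, Rational(1, 2))), Pow(Pow(-165, 2), -1)) = Mul(Mul(6, I, Pow(34, Rational(1, 2))), Pow(27225, -1)) = Mul(Mul(6, I, Pow(34, Rational(1, 2))), Rational(1, 27225)) = Mul(Rational(2, 9075), I, Pow(34, Rational(1, 2)))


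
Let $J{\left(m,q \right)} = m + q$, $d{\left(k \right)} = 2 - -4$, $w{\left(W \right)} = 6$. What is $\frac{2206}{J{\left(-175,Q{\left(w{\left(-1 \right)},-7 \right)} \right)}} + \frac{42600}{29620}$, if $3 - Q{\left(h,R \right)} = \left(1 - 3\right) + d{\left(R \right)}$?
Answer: $- \frac{1446103}{130328} \approx -11.096$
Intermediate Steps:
$d{\left(k \right)} = 6$ ($d{\left(k \right)} = 2 + 4 = 6$)
$Q{\left(h,R \right)} = -1$ ($Q{\left(h,R \right)} = 3 - \left(\left(1 - 3\right) + 6\right) = 3 - \left(-2 + 6\right) = 3 - 4 = -1$)
$\frac{2206}{J{\left(-175,Q{\left(w{\left(-1 \right)},-7 \right)} \right)}} + \frac{42600}{29620} = \frac{2206}{-175 - 1} + \frac{42600}{29620} = \frac{2206}{-176} + 42600 \cdot \frac{1}{29620} = 2206 \left(- \frac{1}{176}\right) + \frac{2130}{1481} = - \frac{1103}{88} + \frac{2130}{1481} = - \frac{1446103}{130328}$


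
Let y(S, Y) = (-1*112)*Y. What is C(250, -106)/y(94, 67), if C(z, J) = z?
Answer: -125/3752 ≈ -0.033316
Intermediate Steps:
y(S, Y) = -112*Y
C(250, -106)/y(94, 67) = 250/((-112*67)) = 250/(-7504) = 250*(-1/7504) = -125/3752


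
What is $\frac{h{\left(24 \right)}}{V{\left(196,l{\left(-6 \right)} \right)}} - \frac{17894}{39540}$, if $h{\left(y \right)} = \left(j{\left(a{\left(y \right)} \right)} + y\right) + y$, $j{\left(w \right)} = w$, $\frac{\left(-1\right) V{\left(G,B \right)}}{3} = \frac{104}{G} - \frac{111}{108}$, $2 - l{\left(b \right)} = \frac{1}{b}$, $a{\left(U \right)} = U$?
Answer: $\frac{829136201}{17338290} \approx 47.821$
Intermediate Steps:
$l{\left(b \right)} = 2 - \frac{1}{b}$
$V{\left(G,B \right)} = \frac{37}{12} - \frac{312}{G}$ ($V{\left(G,B \right)} = - 3 \left(\frac{104}{G} - \frac{111}{108}\right) = - 3 \left(\frac{104}{G} - \frac{37}{36}\right) = - 3 \left(- \frac{37}{36} + \frac{104}{G}\right) = \frac{37}{12} - \frac{312}{G}$)
$h{\left(y \right)} = 3 y$ ($h{\left(y \right)} = \left(y + y\right) + y = 2 y + y = 3 y$)
$\frac{h{\left(24 \right)}}{V{\left(196,l{\left(-6 \right)} \right)}} - \frac{17894}{39540} = \frac{3 \cdot 24}{\frac{37}{12} - \frac{312}{196}} - \frac{17894}{39540} = \frac{72}{\frac{37}{12} - \frac{78}{49}} - \frac{8947}{19770} = \frac{72}{\frac{877}{588}} - \frac{8947}{19770} = 72 \cdot \frac{588}{877} - \frac{8947}{19770} = \frac{42336}{877} - \frac{8947}{19770} = \frac{829136201}{17338290}$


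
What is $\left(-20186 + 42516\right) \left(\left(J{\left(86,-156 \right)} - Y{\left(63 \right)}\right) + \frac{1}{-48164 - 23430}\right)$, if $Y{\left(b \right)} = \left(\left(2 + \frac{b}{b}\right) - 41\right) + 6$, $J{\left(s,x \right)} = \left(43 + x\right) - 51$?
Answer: $- \frac{105513816485}{35797} \approx -2.9476 \cdot 10^{6}$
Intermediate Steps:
$J{\left(s,x \right)} = -8 + x$
$Y{\left(b \right)} = -32$ ($Y{\left(b \right)} = \left(\left(2 + 1\right) - 41\right) + 6 = \left(3 - 41\right) + 6 = -38 + 6 = -32$)
$\left(-20186 + 42516\right) \left(\left(J{\left(86,-156 \right)} - Y{\left(63 \right)}\right) + \frac{1}{-48164 - 23430}\right) = \left(-20186 + 42516\right) \left(\left(\left(-8 - 156\right) - -32\right) + \frac{1}{-48164 - 23430}\right) = 22330 \left(\left(-164 + 32\right) + \frac{1}{-71594}\right) = 22330 \left(-132 - \frac{1}{71594}\right) = 22330 \left(- \frac{9450409}{71594}\right) = - \frac{105513816485}{35797}$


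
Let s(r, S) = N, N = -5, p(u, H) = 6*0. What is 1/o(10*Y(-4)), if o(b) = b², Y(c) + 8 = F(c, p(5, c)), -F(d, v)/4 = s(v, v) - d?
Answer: 1/1600 ≈ 0.00062500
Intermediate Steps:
p(u, H) = 0
s(r, S) = -5
F(d, v) = 20 + 4*d (F(d, v) = -4*(-5 - d) = 20 + 4*d)
Y(c) = 12 + 4*c (Y(c) = -8 + (20 + 4*c) = 12 + 4*c)
1/o(10*Y(-4)) = 1/((10*(12 + 4*(-4)))²) = 1/((10*(12 - 16))²) = 1/((10*(-4))²) = 1/((-40)²) = 1/1600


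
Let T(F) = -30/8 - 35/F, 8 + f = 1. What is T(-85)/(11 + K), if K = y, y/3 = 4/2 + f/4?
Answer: -227/799 ≈ -0.28411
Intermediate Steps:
f = -7 (f = -8 + 1 = -7)
T(F) = -15/4 - 35/F (T(F) = -30*⅛ - 35/F = -15/4 - 35/F)
y = ¾ (y = 3*(4/2 - 7/4) = 3*(4*(½) - 7*¼) = 3*(2 - 7/4) = 3*(¼) = ¾ ≈ 0.75000)
K = ¾ ≈ 0.75000
T(-85)/(11 + K) = (-15/4 - 35/(-85))/(11 + ¾) = (-15/4 - 35*(-1/85))/(47/4) = (-15/4 + 7/17)*(4/47) = -227/68*4/47 = -227/799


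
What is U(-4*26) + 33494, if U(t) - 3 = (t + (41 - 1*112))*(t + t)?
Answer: 69897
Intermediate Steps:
U(t) = 3 + 2*t*(-71 + t) (U(t) = 3 + (t + (41 - 1*112))*(t + t) = 3 + (t + (41 - 112))*(2*t) = 3 + (t - 71)*(2*t) = 3 + (-71 + t)*(2*t) = 3 + 2*t*(-71 + t))
U(-4*26) + 33494 = (3 - (-568)*26 + 2*(-4*26)**2) + 33494 = (3 - 142*(-104) + 2*(-104)**2) + 33494 = (3 + 14768 + 2*10816) + 33494 = (3 + 14768 + 21632) + 33494 = 36403 + 33494 = 69897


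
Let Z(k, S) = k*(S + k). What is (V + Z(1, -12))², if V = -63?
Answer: 5476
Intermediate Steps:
(V + Z(1, -12))² = (-63 + 1*(-12 + 1))² = (-63 + 1*(-11))² = (-63 - 11)² = (-74)² = 5476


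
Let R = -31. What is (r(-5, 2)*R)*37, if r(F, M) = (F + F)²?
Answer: -114700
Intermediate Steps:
r(F, M) = 4*F² (r(F, M) = (2*F)² = 4*F²)
(r(-5, 2)*R)*37 = ((4*(-5)²)*(-31))*37 = ((4*25)*(-31))*37 = (100*(-31))*37 = -3100*37 = -114700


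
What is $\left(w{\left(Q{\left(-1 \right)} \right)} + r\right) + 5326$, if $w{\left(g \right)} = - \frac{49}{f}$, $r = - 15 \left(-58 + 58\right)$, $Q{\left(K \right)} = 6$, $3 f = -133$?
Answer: $\frac{101215}{19} \approx 5327.1$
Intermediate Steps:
$f = - \frac{133}{3}$ ($f = \frac{1}{3} \left(-133\right) = - \frac{133}{3} \approx -44.333$)
$r = 0$ ($r = \left(-15\right) 0 = 0$)
$w{\left(g \right)} = \frac{21}{19}$ ($w{\left(g \right)} = - \frac{49}{- \frac{133}{3}} = \left(-49\right) \left(- \frac{3}{133}\right) = \frac{21}{19}$)
$\left(w{\left(Q{\left(-1 \right)} \right)} + r\right) + 5326 = \left(\frac{21}{19} + 0\right) + 5326 = \frac{21}{19} + 5326 = \frac{101215}{19}$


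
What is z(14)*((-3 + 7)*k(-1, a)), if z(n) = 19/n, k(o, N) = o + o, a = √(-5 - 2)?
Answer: -76/7 ≈ -10.857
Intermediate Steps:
a = I*√7 (a = √(-7) = I*√7 ≈ 2.6458*I)
k(o, N) = 2*o
z(14)*((-3 + 7)*k(-1, a)) = (19/14)*((-3 + 7)*(2*(-1))) = (19*(1/14))*(4*(-2)) = (19/14)*(-8) = -76/7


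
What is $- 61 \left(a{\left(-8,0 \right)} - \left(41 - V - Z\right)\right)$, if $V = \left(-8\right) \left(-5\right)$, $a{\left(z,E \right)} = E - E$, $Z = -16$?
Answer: $1037$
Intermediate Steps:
$a{\left(z,E \right)} = 0$
$V = 40$
$- 61 \left(a{\left(-8,0 \right)} - \left(41 - V - Z\right)\right) = - 61 \left(0 + \left(\left(-16 + 40\right) - 41\right)\right) = - 61 \left(0 + \left(24 - 41\right)\right) = - 61 \left(0 - 17\right) = \left(-61\right) \left(-17\right) = 1037$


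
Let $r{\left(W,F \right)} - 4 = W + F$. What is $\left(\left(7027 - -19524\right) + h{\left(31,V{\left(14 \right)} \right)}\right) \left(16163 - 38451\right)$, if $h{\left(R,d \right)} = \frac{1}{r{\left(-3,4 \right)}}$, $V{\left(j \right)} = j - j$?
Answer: $- \frac{2958865728}{5} \approx -5.9177 \cdot 10^{8}$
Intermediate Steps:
$V{\left(j \right)} = 0$
$r{\left(W,F \right)} = 4 + F + W$ ($r{\left(W,F \right)} = 4 + \left(W + F\right) = 4 + \left(F + W\right) = 4 + F + W$)
$h{\left(R,d \right)} = \frac{1}{5}$ ($h{\left(R,d \right)} = \frac{1}{4 + 4 - 3} = \frac{1}{5}$)
$\left(\left(7027 - -19524\right) + h{\left(31,V{\left(14 \right)} \right)}\right) \left(16163 - 38451\right) = \left(\left(7027 - -19524\right) + \frac{1}{5}\right) \left(16163 - 38451\right) = \left(\left(7027 + 19524\right) + \frac{1}{5}\right) \left(-22288\right) = \left(26551 + \frac{1}{5}\right) \left(-22288\right) = \frac{132756}{5} \left(-22288\right) = - \frac{2958865728}{5}$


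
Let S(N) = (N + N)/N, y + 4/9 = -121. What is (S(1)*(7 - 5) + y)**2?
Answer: 1117249/81 ≈ 13793.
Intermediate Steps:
y = -1093/9 (y = -4/9 - 121 = -1093/9 ≈ -121.44)
S(N) = 2 (S(N) = (2*N)/N = 2)
(S(1)*(7 - 5) + y)**2 = (2*(7 - 5) - 1093/9)**2 = (2*2 - 1093/9)**2 = (4 - 1093/9)**2 = (-1057/9)**2 = 1117249/81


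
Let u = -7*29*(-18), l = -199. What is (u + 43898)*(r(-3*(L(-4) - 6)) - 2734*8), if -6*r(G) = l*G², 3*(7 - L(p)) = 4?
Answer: -3115440608/3 ≈ -1.0385e+9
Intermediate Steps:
L(p) = 17/3 (L(p) = 7 - ⅓*4 = 7 - 4/3 = 17/3)
u = 3654 (u = -203*(-18) = 3654)
r(G) = 199*G²/6 (r(G) = -(-199)*G²/6 = 199*G²/6)
(u + 43898)*(r(-3*(L(-4) - 6)) - 2734*8) = (3654 + 43898)*(199*(-3*(17/3 - 6))²/6 - 2734*8) = 47552*(199*(-3*(-⅓))²/6 - 21872) = 47552*((199/6)*1² - 21872) = 47552*((199/6)*1 - 21872) = 47552*(199/6 - 21872) = 47552*(-131033/6) = -3115440608/3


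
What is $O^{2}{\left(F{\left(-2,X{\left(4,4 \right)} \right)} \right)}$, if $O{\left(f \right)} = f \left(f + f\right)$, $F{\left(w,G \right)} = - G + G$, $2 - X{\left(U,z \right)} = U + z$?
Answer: $0$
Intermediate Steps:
$X{\left(U,z \right)} = 2 - U - z$ ($X{\left(U,z \right)} = 2 - \left(U + z\right) = 2 - U - z$)
$F{\left(w,G \right)} = 0$
$O{\left(f \right)} = 2 f^{2}$ ($O{\left(f \right)} = f 2 f = 2 f^{2}$)
$O^{2}{\left(F{\left(-2,X{\left(4,4 \right)} \right)} \right)} = \left(2 \cdot 0^{2}\right)^{2} = \left(2 \cdot 0\right)^{2} = 0^{2} = 0$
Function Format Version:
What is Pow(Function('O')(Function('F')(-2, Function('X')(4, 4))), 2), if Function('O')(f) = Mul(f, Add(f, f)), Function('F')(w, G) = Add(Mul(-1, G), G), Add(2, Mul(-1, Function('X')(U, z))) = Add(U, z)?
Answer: 0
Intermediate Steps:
Function('X')(U, z) = Add(2, Mul(-1, U), Mul(-1, z)) (Function('X')(U, z) = Add(2, Mul(-1, Add(U, z))) = Add(2, Add(Mul(-1, U), Mul(-1, z))) = Add(2, Mul(-1, U), Mul(-1, z)))
Function('F')(w, G) = 0
Function('O')(f) = Mul(2, Pow(f, 2)) (Function('O')(f) = Mul(f, Mul(2, f)) = Mul(2, Pow(f, 2)))
Pow(Function('O')(Function('F')(-2, Function('X')(4, 4))), 2) = Pow(Mul(2, Pow(0, 2)), 2) = Pow(Mul(2, 0), 2) = Pow(0, 2) = 0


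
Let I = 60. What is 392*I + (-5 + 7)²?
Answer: 23524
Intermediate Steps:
392*I + (-5 + 7)² = 392*60 + (-5 + 7)² = 23520 + 2² = 23520 + 4 = 23524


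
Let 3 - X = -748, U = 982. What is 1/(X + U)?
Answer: 1/1733 ≈ 0.00057703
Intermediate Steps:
X = 751 (X = 3 - 1*(-748) = 3 + 748 = 751)
1/(X + U) = 1/(751 + 982) = 1/1733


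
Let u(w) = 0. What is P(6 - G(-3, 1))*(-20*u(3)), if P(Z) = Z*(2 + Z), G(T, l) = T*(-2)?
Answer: 0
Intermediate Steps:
G(T, l) = -2*T
P(6 - G(-3, 1))*(-20*u(3)) = ((6 - (-2)*(-3))*(2 + (6 - (-2)*(-3))))*(-20*0) = ((6 - 1*6)*(2 + (6 - 1*6)))*0 = ((6 - 6)*(2 + (6 - 6)))*0 = (0*(2 + 0))*0 = (0*2)*0 = 0*0 = 0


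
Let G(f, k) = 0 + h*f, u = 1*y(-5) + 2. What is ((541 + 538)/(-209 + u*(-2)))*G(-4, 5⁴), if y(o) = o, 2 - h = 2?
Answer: 0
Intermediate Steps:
h = 0 (h = 2 - 1*2 = 2 - 2 = 0)
u = -3 (u = 1*(-5) + 2 = -5 + 2 = -3)
G(f, k) = 0 (G(f, k) = 0 + 0*f = 0 + 0 = 0)
((541 + 538)/(-209 + u*(-2)))*G(-4, 5⁴) = ((541 + 538)/(-209 - 3*(-2)))*0 = (1079/(-209 + 6))*0 = (1079/(-203))*0 = (1079*(-1/203))*0 = -1079/203*0 = 0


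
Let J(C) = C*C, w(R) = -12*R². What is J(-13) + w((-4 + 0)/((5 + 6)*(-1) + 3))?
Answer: 166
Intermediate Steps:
J(C) = C²
J(-13) + w((-4 + 0)/((5 + 6)*(-1) + 3)) = (-13)² - 12*(-4 + 0)²/((5 + 6)*(-1) + 3)² = 169 - 12*16/(11*(-1) + 3)² = 169 - 12*16/(-11 + 3)² = 169 - 12*(-4/(-8))² = 169 - 12*(-4*(-⅛))² = 169 - 12*(½)² = 169 - 12*¼ = 169 - 3 = 166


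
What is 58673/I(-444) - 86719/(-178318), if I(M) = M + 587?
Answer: 10474852831/25499474 ≈ 410.79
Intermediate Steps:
I(M) = 587 + M
58673/I(-444) - 86719/(-178318) = 58673/(587 - 444) - 86719/(-178318) = 58673/143 - 86719*(-1/178318) = 58673*(1/143) + 86719/178318 = 58673/143 + 86719/178318 = 10474852831/25499474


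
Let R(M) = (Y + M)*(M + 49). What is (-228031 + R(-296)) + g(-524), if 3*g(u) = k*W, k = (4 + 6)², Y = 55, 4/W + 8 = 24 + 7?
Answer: -11626376/69 ≈ -1.6850e+5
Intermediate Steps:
W = 4/23 (W = 4/(-8 + (24 + 7)) = 4/(-8 + 31) = 4/23 ≈ 0.17391)
k = 100 (k = 10² = 100)
g(u) = 400/69 (g(u) = (100*(4/23))/3 = (⅓)*(400/23) = 400/69)
R(M) = (49 + M)*(55 + M) (R(M) = (55 + M)*(M + 49) = (55 + M)*(49 + M) = (49 + M)*(55 + M))
(-228031 + R(-296)) + g(-524) = (-228031 + (2695 + (-296)² + 104*(-296))) + 400/69 = (-228031 + (2695 + 87616 - 30784)) + 400/69 = (-228031 + 59527) + 400/69 = -168504 + 400/69 = -11626376/69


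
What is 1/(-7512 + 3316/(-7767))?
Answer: -7767/58349020 ≈ -0.00013311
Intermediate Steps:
1/(-7512 + 3316/(-7767)) = 1/(-7512 + 3316*(-1/7767)) = 1/(-7512 - 3316/7767) = 1/(-58349020/7767) = -7767/58349020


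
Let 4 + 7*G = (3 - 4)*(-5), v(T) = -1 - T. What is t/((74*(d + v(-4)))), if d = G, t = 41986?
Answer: 146951/814 ≈ 180.53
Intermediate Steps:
G = ⅐ (G = -4/7 + ((3 - 4)*(-5))/7 = -4/7 + (-1*(-5))/7 = -4/7 + (⅐)*5 = -4/7 + 5/7 = ⅐ ≈ 0.14286)
d = ⅐ ≈ 0.14286
t/((74*(d + v(-4)))) = 41986/((74*(⅐ + (-1 - 1*(-4))))) = 41986/((74*(⅐ + (-1 + 4)))) = 41986/((74*(⅐ + 3))) = 41986/((74*(22/7))) = 41986/(1628/7) = 41986*(7/1628) = 146951/814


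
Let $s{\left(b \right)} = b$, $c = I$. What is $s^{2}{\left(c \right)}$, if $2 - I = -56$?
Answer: $3364$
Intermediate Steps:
$I = 58$ ($I = 2 - -56 = 2 + 56 = 58$)
$c = 58$
$s^{2}{\left(c \right)} = 58^{2} = 3364$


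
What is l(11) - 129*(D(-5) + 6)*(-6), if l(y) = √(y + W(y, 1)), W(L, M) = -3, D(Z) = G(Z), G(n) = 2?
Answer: 6192 + 2*√2 ≈ 6194.8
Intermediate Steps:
D(Z) = 2
l(y) = √(-3 + y) (l(y) = √(y - 3) = √(-3 + y))
l(11) - 129*(D(-5) + 6)*(-6) = √(-3 + 11) - 129*(2 + 6)*(-6) = √8 - 1032*(-6) = 2*√2 - 129*(-48) = 2*√2 + 6192 = 6192 + 2*√2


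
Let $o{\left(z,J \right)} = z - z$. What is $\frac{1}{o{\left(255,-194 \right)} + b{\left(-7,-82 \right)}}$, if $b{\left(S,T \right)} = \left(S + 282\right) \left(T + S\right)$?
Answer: $- \frac{1}{24475} \approx -4.0858 \cdot 10^{-5}$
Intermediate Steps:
$b{\left(S,T \right)} = \left(282 + S\right) \left(S + T\right)$
$o{\left(z,J \right)} = 0$
$\frac{1}{o{\left(255,-194 \right)} + b{\left(-7,-82 \right)}} = \frac{1}{0 + \left(\left(-7\right)^{2} + 282 \left(-7\right) + 282 \left(-82\right) - -574\right)} = \frac{1}{0 + \left(49 - 1974 - 23124 + 574\right)} = \frac{1}{0 - 24475} = \frac{1}{-24475} = - \frac{1}{24475}$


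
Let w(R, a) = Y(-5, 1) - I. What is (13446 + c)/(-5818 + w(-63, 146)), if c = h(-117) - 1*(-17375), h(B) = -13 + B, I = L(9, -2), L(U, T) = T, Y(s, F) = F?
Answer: -30691/5815 ≈ -5.2779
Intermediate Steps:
I = -2
w(R, a) = 3 (w(R, a) = 1 - 1*(-2) = 1 + 2 = 3)
c = 17245 (c = (-13 - 117) - 1*(-17375) = -130 + 17375 = 17245)
(13446 + c)/(-5818 + w(-63, 146)) = (13446 + 17245)/(-5818 + 3) = 30691/(-5815) = 30691*(-1/5815) = -30691/5815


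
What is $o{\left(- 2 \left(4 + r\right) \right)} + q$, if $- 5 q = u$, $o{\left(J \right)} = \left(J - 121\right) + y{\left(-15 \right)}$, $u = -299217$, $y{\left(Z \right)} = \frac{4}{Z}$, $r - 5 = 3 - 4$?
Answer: $\frac{895592}{15} \approx 59706.0$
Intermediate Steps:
$r = 4$ ($r = 5 + \left(3 - 4\right) = 5 - 1 = 4$)
$o{\left(J \right)} = - \frac{1819}{15} + J$ ($o{\left(J \right)} = \left(J - 121\right) + \frac{4}{-15} = \left(-121 + J\right) + 4 \left(- \frac{1}{15}\right) = \left(-121 + J\right) - \frac{4}{15} = - \frac{1819}{15} + J$)
$q = \frac{299217}{5}$ ($q = \left(- \frac{1}{5}\right) \left(-299217\right) = \frac{299217}{5} \approx 59843.0$)
$o{\left(- 2 \left(4 + r\right) \right)} + q = \left(- \frac{1819}{15} - 2 \left(4 + 4\right)\right) + \frac{299217}{5} = \left(- \frac{1819}{15} - 16\right) + \frac{299217}{5} = - \frac{2059}{15} + \frac{299217}{5} = \frac{895592}{15}$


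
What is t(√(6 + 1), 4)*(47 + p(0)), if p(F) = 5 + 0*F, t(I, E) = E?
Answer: 208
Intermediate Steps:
p(F) = 5 (p(F) = 5 + 0 = 5)
t(√(6 + 1), 4)*(47 + p(0)) = 4*(47 + 5) = 4*52 = 208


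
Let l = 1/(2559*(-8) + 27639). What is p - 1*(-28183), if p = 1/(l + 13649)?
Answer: 2756928255439/97822384 ≈ 28183.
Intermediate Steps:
l = 1/7167 (l = 1/(-20472 + 27639) = 1/7167 ≈ 0.00013953)
p = 7167/97822384 (p = 1/(1/7167 + 13649) = 1/(97822384/7167) = 7167/97822384 ≈ 7.3265e-5)
p - 1*(-28183) = 7167/97822384 - 1*(-28183) = 7167/97822384 + 28183 = 2756928255439/97822384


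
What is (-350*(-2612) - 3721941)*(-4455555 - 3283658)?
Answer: 21729705647833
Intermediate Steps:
(-350*(-2612) - 3721941)*(-4455555 - 3283658) = (914200 - 3721941)*(-7739213) = -2807741*(-7739213) = 21729705647833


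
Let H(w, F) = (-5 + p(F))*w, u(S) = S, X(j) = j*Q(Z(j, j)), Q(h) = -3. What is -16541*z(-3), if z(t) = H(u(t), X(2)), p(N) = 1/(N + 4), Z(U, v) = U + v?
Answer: -545853/2 ≈ -2.7293e+5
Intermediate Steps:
X(j) = -3*j (X(j) = j*(-3) = -3*j)
p(N) = 1/(4 + N)
H(w, F) = w*(-5 + 1/(4 + F)) (H(w, F) = (-5 + 1/(4 + F))*w = w*(-5 + 1/(4 + F)))
z(t) = -11*t/2 (z(t) = -t*(19 + 5*(-3*2))/(4 - 3*2) = -t*(19 + 5*(-6))/(4 - 6) = -1*t*(19 - 30)/(-2) = -1*t*(-1/2)*(-11) = -11*t/2)
-16541*z(-3) = -(-181951)*(-3)/2 = -16541*33/2 = -545853/2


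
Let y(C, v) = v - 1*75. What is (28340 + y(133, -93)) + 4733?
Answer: 32905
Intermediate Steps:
y(C, v) = -75 + v (y(C, v) = v - 75 = -75 + v)
(28340 + y(133, -93)) + 4733 = (28340 + (-75 - 93)) + 4733 = (28340 - 168) + 4733 = 28172 + 4733 = 32905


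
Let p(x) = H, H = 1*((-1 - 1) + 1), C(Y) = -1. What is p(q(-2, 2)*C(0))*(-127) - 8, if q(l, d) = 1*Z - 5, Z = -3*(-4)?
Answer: 119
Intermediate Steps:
Z = 12
q(l, d) = 7 (q(l, d) = 1*12 - 5 = 12 - 5 = 7)
H = -1 (H = 1*(-2 + 1) = 1*(-1) = -1)
p(x) = -1
p(q(-2, 2)*C(0))*(-127) - 8 = -1*(-127) - 8 = 127 - 8 = 119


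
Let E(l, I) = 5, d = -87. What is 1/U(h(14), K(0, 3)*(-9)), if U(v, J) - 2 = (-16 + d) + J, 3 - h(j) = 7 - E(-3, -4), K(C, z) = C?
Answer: -1/101 ≈ -0.0099010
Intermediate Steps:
h(j) = 1 (h(j) = 3 - (7 - 1*5) = 3 - (7 - 5) = 3 - 1*2 = 3 - 2 = 1)
U(v, J) = -101 + J (U(v, J) = 2 + ((-16 - 87) + J) = 2 + (-103 + J) = -101 + J)
1/U(h(14), K(0, 3)*(-9)) = 1/(-101 + 0*(-9)) = 1/(-101 + 0) = 1/(-101) = -1/101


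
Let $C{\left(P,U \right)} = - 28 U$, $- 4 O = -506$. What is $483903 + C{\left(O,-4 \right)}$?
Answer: $484015$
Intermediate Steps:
$O = \frac{253}{2}$ ($O = \left(- \frac{1}{4}\right) \left(-506\right) = \frac{253}{2} \approx 126.5$)
$483903 + C{\left(O,-4 \right)} = 483903 - -112 = 483903 + 112 = 484015$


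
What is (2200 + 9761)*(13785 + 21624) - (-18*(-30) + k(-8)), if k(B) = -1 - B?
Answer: 423526502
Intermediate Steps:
(2200 + 9761)*(13785 + 21624) - (-18*(-30) + k(-8)) = (2200 + 9761)*(13785 + 21624) - (-18*(-30) + (-1 - 1*(-8))) = 11961*35409 - (540 + (-1 + 8)) = 423527049 - (540 + 7) = 423527049 - 1*547 = 423527049 - 547 = 423526502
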